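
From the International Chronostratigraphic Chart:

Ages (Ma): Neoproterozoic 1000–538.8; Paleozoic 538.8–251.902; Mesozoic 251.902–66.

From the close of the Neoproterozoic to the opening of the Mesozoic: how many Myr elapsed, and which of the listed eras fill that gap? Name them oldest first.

The Neoproterozoic closes at 538.8 Ma and the Mesozoic opens at 251.902 Ma, so the interval is 538.8 − 251.902 = 286.898 Myr.
An era fits inside if it starts at or after 538.8 Ma and ends at or before 251.902 Ma; oldest first that gives Paleozoic.

286.898 million years; Paleozoic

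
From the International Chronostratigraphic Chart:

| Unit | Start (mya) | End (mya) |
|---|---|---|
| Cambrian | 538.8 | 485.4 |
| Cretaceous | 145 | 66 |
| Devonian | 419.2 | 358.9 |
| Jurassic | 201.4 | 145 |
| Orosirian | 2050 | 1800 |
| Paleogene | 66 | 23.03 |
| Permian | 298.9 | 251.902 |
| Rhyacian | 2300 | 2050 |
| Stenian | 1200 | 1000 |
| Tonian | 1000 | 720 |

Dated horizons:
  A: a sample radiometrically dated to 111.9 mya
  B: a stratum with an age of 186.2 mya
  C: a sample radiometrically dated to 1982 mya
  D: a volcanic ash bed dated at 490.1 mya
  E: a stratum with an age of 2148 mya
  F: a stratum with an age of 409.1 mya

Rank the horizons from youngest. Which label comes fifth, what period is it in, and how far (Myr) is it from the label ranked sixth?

Sorted youngest-first by Ma: A (111.9), B (186.2), F (409.1), D (490.1), C (1982), E (2148).
The fifth youngest is C at 1982 Ma, which lies in 2050–1800 Ma: the Orosirian.
The sixth youngest is E at 2148 Ma; separation = |1982 − 2148| = 166 Myr.

C, in the Orosirian; 166 million years to E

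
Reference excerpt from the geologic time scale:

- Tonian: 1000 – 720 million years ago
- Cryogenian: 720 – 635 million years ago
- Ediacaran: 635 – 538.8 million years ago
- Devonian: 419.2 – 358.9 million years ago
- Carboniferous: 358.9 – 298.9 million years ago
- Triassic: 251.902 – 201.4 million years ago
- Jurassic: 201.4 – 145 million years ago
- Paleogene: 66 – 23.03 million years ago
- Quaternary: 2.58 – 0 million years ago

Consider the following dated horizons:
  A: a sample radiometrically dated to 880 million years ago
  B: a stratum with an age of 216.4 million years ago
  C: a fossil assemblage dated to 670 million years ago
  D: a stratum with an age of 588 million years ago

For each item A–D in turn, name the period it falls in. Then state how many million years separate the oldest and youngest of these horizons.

A: 880 Ma lies in 1000–720 Ma, so Tonian.
B: 216.4 Ma lies in 251.902–201.4 Ma, so Triassic.
C: 670 Ma lies in 720–635 Ma, so Cryogenian.
D: 588 Ma lies in 635–538.8 Ma, so Ediacaran.
Oldest = 880 Ma, youngest = 216.4 Ma → span 663.6 Myr.

A — Tonian; B — Triassic; C — Cryogenian; D — Ediacaran; span 663.6 million years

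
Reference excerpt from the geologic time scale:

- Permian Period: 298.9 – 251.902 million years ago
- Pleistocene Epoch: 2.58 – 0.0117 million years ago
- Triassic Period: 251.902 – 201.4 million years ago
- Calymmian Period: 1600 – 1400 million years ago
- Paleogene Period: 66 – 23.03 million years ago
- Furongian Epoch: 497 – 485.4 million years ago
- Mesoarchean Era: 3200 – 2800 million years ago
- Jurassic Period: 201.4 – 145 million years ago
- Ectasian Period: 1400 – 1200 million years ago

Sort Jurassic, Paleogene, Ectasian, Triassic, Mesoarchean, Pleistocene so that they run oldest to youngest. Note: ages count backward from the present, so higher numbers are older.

Mesoarchean, then Ectasian, then Triassic, then Jurassic, then Paleogene, then Pleistocene

Read off each span (Ma): Jurassic 201.4–145; Paleogene 66–23.03; Ectasian 1400–1200; Triassic 251.902–201.4; Mesoarchean 3200–2800; Pleistocene 2.58–0.0117.
Larger Ma is older, so oldest→youngest is Mesoarchean, Ectasian, Triassic, Jurassic, Paleogene, Pleistocene.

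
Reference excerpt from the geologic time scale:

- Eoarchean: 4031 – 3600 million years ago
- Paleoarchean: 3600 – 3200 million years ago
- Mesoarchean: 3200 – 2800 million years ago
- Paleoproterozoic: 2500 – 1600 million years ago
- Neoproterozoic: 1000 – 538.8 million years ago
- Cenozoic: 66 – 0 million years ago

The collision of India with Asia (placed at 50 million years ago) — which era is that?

Cenozoic

50 Ma lies between 66 and 0 Ma, so it falls in the Cenozoic.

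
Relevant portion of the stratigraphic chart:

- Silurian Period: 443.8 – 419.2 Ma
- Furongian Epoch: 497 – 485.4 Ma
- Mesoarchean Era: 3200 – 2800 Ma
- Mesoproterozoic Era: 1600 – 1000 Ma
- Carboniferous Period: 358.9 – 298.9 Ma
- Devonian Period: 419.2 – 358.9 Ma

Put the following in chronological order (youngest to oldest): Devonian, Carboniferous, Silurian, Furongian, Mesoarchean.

Carboniferous, then Devonian, then Silurian, then Furongian, then Mesoarchean

The oldest of these is Mesoarchean (starts 3200 Ma) and the youngest is Carboniferous (ends 298.9 Ma).
In between, by decreasing start age: Furongian (497), Silurian (443.8), Devonian (419.2).
Listing youngest first means reversing that sequence.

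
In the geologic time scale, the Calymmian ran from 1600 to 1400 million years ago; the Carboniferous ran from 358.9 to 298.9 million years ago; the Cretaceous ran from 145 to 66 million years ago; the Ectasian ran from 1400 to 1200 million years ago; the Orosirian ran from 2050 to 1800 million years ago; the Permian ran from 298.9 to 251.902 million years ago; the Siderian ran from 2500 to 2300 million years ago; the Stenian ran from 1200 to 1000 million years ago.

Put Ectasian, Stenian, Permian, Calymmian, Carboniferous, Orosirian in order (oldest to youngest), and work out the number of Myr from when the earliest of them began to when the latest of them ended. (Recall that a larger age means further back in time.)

From the excerpt: Ectasian 1400–1200; Stenian 1200–1000; Permian 298.9–251.902; Calymmian 1600–1400; Carboniferous 358.9–298.9; Orosirian 2050–1800 (Ma).
Larger Ma is earlier, so the oldest is Orosirian and the youngest is Permian; oldest to youngest: Orosirian, Calymmian, Ectasian, Stenian, Carboniferous, Permian.
Oldest start 2050 minus youngest end 251.902 gives 1798.098 Myr overall.

Orosirian → Calymmian → Ectasian → Stenian → Carboniferous → Permian; total span 1798.098 Myr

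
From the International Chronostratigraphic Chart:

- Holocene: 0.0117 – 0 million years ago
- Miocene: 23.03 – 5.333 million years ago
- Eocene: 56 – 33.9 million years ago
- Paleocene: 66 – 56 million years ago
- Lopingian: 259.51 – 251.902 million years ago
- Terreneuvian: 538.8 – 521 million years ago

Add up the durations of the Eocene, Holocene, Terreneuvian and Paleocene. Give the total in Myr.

49.9117 million years

Duration is start − end for each: (56 − 33.9) + (0.0117 − 0) + (538.8 − 521) + (66 − 56).
That is 22.1 + 0.0117 + 17.8 + 10, which totals 49.9117 million years.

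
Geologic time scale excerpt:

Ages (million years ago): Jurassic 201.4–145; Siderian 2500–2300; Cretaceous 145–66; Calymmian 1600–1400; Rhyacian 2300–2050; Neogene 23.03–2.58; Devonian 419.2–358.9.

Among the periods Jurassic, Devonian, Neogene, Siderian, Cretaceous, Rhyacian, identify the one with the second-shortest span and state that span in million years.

Jurassic, 56.4 million years

Durations: Jurassic 56.4; Devonian 60.3; Neogene 20.45; Siderian 200; Cretaceous 79; Rhyacian 250 Myr.
Sorted shortest-first: Neogene (20.45), Jurassic (56.4), Devonian (60.3), Cretaceous (79), Siderian (200), Rhyacian (250).
The second shortest is Jurassic at 56.4 Myr.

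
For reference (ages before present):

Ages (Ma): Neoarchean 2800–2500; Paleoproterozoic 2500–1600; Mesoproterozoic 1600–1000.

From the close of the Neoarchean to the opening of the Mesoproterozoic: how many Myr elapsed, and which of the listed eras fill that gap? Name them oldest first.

900 million years; Paleoproterozoic

End of Neoarchean = 2500 Ma; start of Mesoproterozoic = 1600 Ma.
Gap = 2500 − 1600 = 900 Myr.
Eras wholly inside 2500–1600 Ma: Paleoproterozoic (2500–1600).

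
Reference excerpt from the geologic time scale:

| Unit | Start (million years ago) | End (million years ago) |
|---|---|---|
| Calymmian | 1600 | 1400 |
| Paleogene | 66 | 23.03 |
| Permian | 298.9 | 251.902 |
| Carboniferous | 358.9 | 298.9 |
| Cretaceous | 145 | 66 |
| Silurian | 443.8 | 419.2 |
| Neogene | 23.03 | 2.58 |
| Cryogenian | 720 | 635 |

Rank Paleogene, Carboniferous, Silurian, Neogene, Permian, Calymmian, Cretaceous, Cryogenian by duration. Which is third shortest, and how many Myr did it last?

Paleogene, 42.97 million years

Durations: Paleogene 42.97; Carboniferous 60; Silurian 24.6; Neogene 20.45; Permian 46.998; Calymmian 200; Cretaceous 79; Cryogenian 85 Myr.
Sorted shortest-first: Neogene (20.45), Silurian (24.6), Paleogene (42.97), Permian (46.998), Carboniferous (60), Cretaceous (79), Cryogenian (85), Calymmian (200).
The third shortest is Paleogene at 42.97 Myr.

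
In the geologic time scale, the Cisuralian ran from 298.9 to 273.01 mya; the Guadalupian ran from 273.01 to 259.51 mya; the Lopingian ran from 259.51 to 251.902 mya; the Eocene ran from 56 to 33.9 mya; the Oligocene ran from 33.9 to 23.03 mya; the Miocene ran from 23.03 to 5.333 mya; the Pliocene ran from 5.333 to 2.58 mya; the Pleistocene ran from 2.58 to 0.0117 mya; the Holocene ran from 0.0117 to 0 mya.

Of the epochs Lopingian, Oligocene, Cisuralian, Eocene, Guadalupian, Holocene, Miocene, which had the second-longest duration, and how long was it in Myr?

Start − end for each: Lopingian 259.51 − 251.902 = 7.608; Oligocene 33.9 − 23.03 = 10.87; Cisuralian 298.9 − 273.01 = 25.89; Eocene 56 − 33.9 = 22.1; Guadalupian 273.01 − 259.51 = 13.5; Holocene 0.0117 − 0 = 0.0117; Miocene 23.03 − 5.333 = 17.697.
Ranking these from longest: Cisuralian > Eocene > Miocene > Guadalupian > Oligocene > Lopingian > Holocene.
Position 2 in that ranking is Eocene, which lasted 22.1 Myr.

Eocene, 22.1 million years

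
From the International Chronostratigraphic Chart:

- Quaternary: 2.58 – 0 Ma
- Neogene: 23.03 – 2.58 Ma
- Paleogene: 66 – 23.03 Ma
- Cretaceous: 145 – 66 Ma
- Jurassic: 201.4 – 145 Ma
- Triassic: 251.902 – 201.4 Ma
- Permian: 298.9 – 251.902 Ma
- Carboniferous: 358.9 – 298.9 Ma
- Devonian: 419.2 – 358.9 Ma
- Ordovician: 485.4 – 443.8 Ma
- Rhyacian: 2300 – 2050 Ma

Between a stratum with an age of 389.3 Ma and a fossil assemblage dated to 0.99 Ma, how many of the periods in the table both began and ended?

The older date is 389.3 Ma and the younger is 0.99 Ma.
Periods with start < 389.3 and end > 0.99 Ma: Carboniferous (358.9–298.9), Permian (298.9–251.902), Triassic (251.902–201.4), Jurassic (201.4–145), Cretaceous (145–66), Paleogene (66–23.03), Neogene (23.03–2.58).
That is 7 complete periods.

7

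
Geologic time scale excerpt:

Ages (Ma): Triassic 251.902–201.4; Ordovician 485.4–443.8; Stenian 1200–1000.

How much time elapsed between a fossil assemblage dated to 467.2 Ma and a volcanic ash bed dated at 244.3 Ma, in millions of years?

467.2 − 244.3 = 222.9 million years.

222.9 million years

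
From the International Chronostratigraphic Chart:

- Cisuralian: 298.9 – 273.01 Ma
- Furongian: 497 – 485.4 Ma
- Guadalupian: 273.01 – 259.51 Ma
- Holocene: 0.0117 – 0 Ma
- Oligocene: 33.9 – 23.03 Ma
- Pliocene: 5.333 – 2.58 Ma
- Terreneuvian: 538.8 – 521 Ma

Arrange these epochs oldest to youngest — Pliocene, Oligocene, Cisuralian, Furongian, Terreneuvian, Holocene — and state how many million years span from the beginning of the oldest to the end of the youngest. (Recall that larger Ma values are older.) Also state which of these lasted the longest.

From the excerpt: Pliocene 5.333–2.58; Oligocene 33.9–23.03; Cisuralian 298.9–273.01; Furongian 497–485.4; Terreneuvian 538.8–521; Holocene 0.0117–0 (Ma).
Larger Ma is earlier, so the oldest is Terreneuvian and the youngest is Holocene; oldest to youngest: Terreneuvian, Furongian, Cisuralian, Oligocene, Pliocene, Holocene.
Oldest start 538.8 minus youngest end 0 gives 538.8 Myr overall.
Individual lengths (start − end): Cisuralian 25.89; Holocene 0.0117; Oligocene 10.87; Furongian 11.6; Terreneuvian 17.8; Pliocene 2.753. The largest is Cisuralian at 25.89 Myr.

Terreneuvian, Furongian, Cisuralian, Oligocene, Pliocene, Holocene; total span 538.8 Myr; longest is Cisuralian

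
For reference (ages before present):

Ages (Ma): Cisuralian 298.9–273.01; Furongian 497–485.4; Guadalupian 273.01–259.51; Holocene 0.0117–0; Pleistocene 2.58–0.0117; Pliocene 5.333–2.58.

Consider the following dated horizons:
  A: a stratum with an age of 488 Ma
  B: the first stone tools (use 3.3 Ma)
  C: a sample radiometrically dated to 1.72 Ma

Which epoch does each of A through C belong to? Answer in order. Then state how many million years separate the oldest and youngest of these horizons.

A — Furongian; B — Pliocene; C — Pleistocene; span 486.28 million years

A: 488 Ma lies in 497–485.4 Ma, so Furongian.
B: 3.3 Ma lies in 5.333–2.58 Ma, so Pliocene.
C: 1.72 Ma lies in 2.58–0.0117 Ma, so Pleistocene.
Oldest = 488 Ma, youngest = 1.72 Ma → span 486.28 Myr.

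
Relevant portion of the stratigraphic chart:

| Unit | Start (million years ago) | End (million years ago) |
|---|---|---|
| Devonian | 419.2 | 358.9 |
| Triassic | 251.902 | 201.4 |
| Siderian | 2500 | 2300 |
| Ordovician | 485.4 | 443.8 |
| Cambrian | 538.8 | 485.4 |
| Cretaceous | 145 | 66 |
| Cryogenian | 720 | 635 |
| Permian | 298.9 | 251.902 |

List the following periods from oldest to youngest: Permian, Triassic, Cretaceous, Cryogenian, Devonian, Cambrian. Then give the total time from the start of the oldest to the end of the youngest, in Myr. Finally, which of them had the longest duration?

From the excerpt: Permian 298.9–251.902; Triassic 251.902–201.4; Cretaceous 145–66; Cryogenian 720–635; Devonian 419.2–358.9; Cambrian 538.8–485.4 (Ma).
Larger Ma is earlier, so the oldest is Cryogenian and the youngest is Cretaceous; oldest to youngest: Cryogenian, Cambrian, Devonian, Permian, Triassic, Cretaceous.
Oldest start 720 minus youngest end 66 gives 654 Myr overall.
Individual lengths (start − end): Cretaceous 79; Triassic 50.502; Cambrian 53.4; Cryogenian 85; Devonian 60.3; Permian 46.998. The largest is Cryogenian at 85 Myr.

Cryogenian → Cambrian → Devonian → Permian → Triassic → Cretaceous; total span 654 Myr; longest is Cryogenian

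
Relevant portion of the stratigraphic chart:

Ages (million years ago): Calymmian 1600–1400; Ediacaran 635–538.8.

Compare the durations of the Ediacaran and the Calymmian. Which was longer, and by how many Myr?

Ediacaran: 635 − 538.8 = 96.2 Myr.
Calymmian: 1600 − 1400 = 200 Myr.
Difference: 200 − 96.2 = 103.8 Myr, so the Calymmian was longer.

Calymmian, by 103.8 million years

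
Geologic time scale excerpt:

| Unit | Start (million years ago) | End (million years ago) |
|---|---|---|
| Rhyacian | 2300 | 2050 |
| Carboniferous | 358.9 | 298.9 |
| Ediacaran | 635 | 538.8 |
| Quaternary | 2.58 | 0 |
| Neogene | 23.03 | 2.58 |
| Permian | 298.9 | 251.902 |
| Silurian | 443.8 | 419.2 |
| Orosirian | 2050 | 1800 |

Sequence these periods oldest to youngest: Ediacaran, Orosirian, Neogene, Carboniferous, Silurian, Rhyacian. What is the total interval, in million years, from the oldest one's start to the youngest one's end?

Rhyacian, Orosirian, Ediacaran, Silurian, Carboniferous, Neogene; total span 2297.42 Myr

From the excerpt: Ediacaran 635–538.8; Orosirian 2050–1800; Neogene 23.03–2.58; Carboniferous 358.9–298.9; Silurian 443.8–419.2; Rhyacian 2300–2050 (Ma).
Larger Ma is earlier, so the oldest is Rhyacian and the youngest is Neogene; oldest to youngest: Rhyacian, Orosirian, Ediacaran, Silurian, Carboniferous, Neogene.
Oldest start 2300 minus youngest end 2.58 gives 2297.42 Myr overall.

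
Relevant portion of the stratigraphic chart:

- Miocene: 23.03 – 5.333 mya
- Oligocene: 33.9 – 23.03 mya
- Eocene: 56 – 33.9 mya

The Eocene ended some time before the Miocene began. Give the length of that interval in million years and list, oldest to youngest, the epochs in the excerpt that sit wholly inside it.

10.87 million years; Oligocene

The Eocene closes at 33.9 Ma and the Miocene opens at 23.03 Ma, so the interval is 33.9 − 23.03 = 10.87 Myr.
An epoch fits inside if it starts at or after 33.9 Ma and ends at or before 23.03 Ma; oldest first that gives Oligocene.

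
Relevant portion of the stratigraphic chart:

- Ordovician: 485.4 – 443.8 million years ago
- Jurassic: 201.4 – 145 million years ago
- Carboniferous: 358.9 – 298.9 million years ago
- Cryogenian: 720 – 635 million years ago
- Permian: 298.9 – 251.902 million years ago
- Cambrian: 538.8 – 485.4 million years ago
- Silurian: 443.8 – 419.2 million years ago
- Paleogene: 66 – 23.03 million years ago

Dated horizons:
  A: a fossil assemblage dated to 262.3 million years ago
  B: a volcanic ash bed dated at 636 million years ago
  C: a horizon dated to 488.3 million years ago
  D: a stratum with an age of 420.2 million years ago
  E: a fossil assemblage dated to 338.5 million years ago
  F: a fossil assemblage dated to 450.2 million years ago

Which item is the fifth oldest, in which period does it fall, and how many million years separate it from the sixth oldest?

E, in the Carboniferous; 76.2 million years to A

Sorted oldest-first by Ma: B (636), C (488.3), F (450.2), D (420.2), E (338.5), A (262.3).
The fifth oldest is E at 338.5 Ma, which lies in 358.9–298.9 Ma: the Carboniferous.
The sixth oldest is A at 262.3 Ma; separation = |338.5 − 262.3| = 76.2 Myr.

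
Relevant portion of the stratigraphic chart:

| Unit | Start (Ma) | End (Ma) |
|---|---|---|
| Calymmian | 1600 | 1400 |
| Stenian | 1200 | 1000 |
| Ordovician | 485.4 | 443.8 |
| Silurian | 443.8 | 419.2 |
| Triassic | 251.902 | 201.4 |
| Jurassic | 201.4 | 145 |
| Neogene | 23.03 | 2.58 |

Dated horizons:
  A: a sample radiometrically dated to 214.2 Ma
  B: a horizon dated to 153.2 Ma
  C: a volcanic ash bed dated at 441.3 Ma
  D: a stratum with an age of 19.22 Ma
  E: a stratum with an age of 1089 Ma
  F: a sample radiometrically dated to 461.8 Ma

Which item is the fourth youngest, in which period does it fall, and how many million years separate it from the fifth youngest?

Sorted youngest-first by Ma: D (19.22), B (153.2), A (214.2), C (441.3), F (461.8), E (1089).
The fourth youngest is C at 441.3 Ma, which lies in 443.8–419.2 Ma: the Silurian.
The fifth youngest is F at 461.8 Ma; separation = |441.3 − 461.8| = 20.5 Myr.

C, in the Silurian; 20.5 million years to F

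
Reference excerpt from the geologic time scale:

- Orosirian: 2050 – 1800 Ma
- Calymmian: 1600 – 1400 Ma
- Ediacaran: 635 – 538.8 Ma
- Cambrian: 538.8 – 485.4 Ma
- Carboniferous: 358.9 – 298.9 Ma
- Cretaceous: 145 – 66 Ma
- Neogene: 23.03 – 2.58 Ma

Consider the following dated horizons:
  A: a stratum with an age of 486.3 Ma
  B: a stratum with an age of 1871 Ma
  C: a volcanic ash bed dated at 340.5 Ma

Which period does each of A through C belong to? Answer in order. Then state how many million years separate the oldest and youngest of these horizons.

A — Cambrian; B — Orosirian; C — Carboniferous; span 1530.5 million years

Match each age against the start–end ranges in the excerpt: A = 486.3 Ma → Cambrian (538.8–485.4); B = 1871 Ma → Orosirian (2050–1800); C = 340.5 Ma → Carboniferous (358.9–298.9).
The largest age is 1871 Ma and the smallest is 340.5 Ma; their difference is 1530.5 Myr.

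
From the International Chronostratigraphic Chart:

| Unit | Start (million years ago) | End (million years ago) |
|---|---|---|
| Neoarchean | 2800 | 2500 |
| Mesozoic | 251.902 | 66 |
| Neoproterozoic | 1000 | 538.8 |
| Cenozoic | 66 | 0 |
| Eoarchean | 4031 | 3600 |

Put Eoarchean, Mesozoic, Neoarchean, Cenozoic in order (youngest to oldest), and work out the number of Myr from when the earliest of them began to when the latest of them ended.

Start ages (Ma): Eoarchean 4031, Neoarchean 2800, Mesozoic 251.902, Cenozoic 66.
Ordered youngest to oldest: Cenozoic, Mesozoic, Neoarchean, Eoarchean.
Span = 4031 − 0 = 4031 Myr.

Cenozoic → Mesozoic → Neoarchean → Eoarchean; total span 4031 Myr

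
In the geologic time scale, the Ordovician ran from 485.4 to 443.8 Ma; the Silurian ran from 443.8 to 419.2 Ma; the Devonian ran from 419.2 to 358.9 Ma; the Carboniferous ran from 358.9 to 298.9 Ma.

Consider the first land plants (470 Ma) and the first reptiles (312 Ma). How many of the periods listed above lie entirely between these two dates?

2

The older date is 470 Ma and the younger is 312 Ma.
Periods with start < 470 and end > 312 Ma: Silurian (443.8–419.2), Devonian (419.2–358.9).
That is 2 complete periods.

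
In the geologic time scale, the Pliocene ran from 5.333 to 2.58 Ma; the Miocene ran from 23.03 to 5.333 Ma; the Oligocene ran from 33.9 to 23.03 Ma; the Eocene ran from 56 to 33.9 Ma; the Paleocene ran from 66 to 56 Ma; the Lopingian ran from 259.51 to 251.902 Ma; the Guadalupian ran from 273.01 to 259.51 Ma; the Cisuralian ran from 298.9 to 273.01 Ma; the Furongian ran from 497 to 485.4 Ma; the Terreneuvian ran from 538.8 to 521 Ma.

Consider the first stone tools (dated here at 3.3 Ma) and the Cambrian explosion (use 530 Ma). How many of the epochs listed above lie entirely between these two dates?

The older date is 530 Ma and the younger is 3.3 Ma.
Epochs with start < 530 and end > 3.3 Ma: Furongian (497–485.4), Cisuralian (298.9–273.01), Guadalupian (273.01–259.51), Lopingian (259.51–251.902), Paleocene (66–56), Eocene (56–33.9), Oligocene (33.9–23.03), Miocene (23.03–5.333).
That is 8 complete epochs.

8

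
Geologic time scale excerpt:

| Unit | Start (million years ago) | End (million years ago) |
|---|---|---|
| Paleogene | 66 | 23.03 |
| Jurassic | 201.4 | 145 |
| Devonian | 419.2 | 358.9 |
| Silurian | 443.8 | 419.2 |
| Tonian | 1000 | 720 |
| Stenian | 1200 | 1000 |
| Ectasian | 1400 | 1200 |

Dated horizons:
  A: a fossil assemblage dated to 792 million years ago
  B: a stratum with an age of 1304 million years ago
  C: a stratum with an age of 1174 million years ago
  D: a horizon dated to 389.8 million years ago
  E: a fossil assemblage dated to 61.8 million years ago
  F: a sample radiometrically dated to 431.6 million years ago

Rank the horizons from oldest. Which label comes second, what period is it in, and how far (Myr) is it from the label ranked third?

C, in the Stenian; 382 million years to A

Sorted oldest-first by Ma: B (1304), C (1174), A (792), F (431.6), D (389.8), E (61.8).
The second oldest is C at 1174 Ma, which lies in 1200–1000 Ma: the Stenian.
The third oldest is A at 792 Ma; separation = |1174 − 792| = 382 Myr.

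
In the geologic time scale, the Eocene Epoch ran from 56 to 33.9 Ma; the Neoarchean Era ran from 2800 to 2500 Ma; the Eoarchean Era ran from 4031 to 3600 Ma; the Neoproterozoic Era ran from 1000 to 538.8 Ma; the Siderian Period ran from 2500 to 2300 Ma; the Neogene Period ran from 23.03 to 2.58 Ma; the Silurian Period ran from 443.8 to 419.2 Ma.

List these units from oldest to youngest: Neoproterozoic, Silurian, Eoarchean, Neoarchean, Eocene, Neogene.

The oldest of these is Eoarchean (starts 4031 Ma) and the youngest is Neogene (ends 2.58 Ma).
In between, by decreasing start age: Neoarchean (2800), Neoproterozoic (1000), Silurian (443.8), Eocene (56).

Eoarchean → Neoarchean → Neoproterozoic → Silurian → Eocene → Neogene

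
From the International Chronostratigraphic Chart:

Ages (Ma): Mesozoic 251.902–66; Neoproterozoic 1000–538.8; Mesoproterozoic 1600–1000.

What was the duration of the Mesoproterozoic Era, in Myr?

1600 − 1000 = 600 million years.

600 million years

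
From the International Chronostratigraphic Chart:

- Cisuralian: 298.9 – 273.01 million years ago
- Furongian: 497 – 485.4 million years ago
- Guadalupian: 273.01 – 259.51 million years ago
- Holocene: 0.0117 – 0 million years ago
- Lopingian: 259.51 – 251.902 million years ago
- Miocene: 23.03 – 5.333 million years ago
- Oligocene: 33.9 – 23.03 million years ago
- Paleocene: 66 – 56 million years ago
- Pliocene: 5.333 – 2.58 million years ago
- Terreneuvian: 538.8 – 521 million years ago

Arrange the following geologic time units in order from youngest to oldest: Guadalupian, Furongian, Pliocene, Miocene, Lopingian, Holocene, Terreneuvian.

Sorting by start age (ascending Ma, since larger Ma = older): Holocene began 0.0117, Pliocene began 5.333, Miocene began 23.03, Lopingian began 259.51, Guadalupian began 273.01, Furongian began 497, Terreneuvian began 538.8.

Holocene, Pliocene, Miocene, Lopingian, Guadalupian, Furongian, Terreneuvian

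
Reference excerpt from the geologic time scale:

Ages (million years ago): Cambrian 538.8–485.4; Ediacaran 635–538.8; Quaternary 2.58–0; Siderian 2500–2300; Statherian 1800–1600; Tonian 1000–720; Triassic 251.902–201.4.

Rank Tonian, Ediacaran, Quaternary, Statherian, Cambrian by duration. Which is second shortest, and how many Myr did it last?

Start − end for each: Tonian 1000 − 720 = 280; Ediacaran 635 − 538.8 = 96.2; Quaternary 2.58 − 0 = 2.58; Statherian 1800 − 1600 = 200; Cambrian 538.8 − 485.4 = 53.4.
Ranking these from shortest: Quaternary < Cambrian < Ediacaran < Statherian < Tonian.
Position 2 in that ranking is Cambrian, which lasted 53.4 Myr.

Cambrian, 53.4 million years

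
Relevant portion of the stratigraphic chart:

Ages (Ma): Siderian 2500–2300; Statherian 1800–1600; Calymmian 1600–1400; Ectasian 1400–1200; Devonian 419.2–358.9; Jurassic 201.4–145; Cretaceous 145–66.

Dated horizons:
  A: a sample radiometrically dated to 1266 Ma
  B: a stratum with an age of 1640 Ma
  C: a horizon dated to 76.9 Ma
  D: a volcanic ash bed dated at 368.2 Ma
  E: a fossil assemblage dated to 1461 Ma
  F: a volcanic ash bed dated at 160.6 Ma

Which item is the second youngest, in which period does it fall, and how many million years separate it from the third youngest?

F, in the Jurassic; 207.6 million years to D

Sorted youngest-first by Ma: C (76.9), F (160.6), D (368.2), A (1266), E (1461), B (1640).
The second youngest is F at 160.6 Ma, which lies in 201.4–145 Ma: the Jurassic.
The third youngest is D at 368.2 Ma; separation = |160.6 − 368.2| = 207.6 Myr.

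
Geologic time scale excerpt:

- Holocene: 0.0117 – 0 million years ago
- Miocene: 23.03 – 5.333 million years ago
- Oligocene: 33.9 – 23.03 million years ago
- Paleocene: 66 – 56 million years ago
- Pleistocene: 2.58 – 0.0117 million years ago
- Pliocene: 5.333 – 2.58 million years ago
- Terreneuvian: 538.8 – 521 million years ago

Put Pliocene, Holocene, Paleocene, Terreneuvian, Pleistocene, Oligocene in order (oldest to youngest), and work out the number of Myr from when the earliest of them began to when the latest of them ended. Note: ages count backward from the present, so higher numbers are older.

Terreneuvian → Paleocene → Oligocene → Pliocene → Pleistocene → Holocene; total span 538.8 Myr

Start ages (Ma): Terreneuvian 538.8, Paleocene 66, Oligocene 33.9, Pliocene 5.333, Pleistocene 2.58, Holocene 0.0117.
Ordered oldest to youngest: Terreneuvian, Paleocene, Oligocene, Pliocene, Pleistocene, Holocene.
Span = 538.8 − 0 = 538.8 Myr.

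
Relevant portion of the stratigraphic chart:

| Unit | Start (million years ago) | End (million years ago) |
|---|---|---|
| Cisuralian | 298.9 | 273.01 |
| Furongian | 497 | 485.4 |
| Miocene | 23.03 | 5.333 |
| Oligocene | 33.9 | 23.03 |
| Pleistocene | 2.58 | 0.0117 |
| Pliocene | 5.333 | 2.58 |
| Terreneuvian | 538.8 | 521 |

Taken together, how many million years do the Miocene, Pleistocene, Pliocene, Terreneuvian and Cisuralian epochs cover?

Duration is start − end for each: (23.03 − 5.333) + (2.58 − 0.0117) + (5.333 − 2.58) + (538.8 − 521) + (298.9 − 273.01).
That is 17.697 + 2.5683 + 2.753 + 17.8 + 25.89, which totals 66.7083 million years.

66.7083 million years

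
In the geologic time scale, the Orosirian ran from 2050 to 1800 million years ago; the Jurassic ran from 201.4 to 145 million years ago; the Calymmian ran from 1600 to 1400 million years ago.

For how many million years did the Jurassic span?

56.4 million years

201.4 − 145 = 56.4 million years.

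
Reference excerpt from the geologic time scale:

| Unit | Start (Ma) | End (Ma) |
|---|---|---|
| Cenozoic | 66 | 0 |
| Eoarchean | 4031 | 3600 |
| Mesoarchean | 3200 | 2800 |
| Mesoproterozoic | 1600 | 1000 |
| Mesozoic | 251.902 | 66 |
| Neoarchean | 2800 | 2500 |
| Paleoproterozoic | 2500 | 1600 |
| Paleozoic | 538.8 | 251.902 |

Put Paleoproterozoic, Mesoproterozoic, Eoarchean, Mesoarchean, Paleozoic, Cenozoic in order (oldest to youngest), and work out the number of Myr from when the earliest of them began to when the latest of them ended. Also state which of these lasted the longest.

Eoarchean, Mesoarchean, Paleoproterozoic, Mesoproterozoic, Paleozoic, Cenozoic; total span 4031 Myr; longest is Paleoproterozoic

Start ages (Ma): Eoarchean 4031, Mesoarchean 3200, Paleoproterozoic 2500, Mesoproterozoic 1600, Paleozoic 538.8, Cenozoic 66.
Ordered oldest to youngest: Eoarchean, Mesoarchean, Paleoproterozoic, Mesoproterozoic, Paleozoic, Cenozoic.
Span = 4031 − 0 = 4031 Myr.
Durations: Paleoproterozoic 900, Eoarchean 431, Mesoarchean 400, Cenozoic 66, Paleozoic 286.898, Mesoproterozoic 600 → longest is Paleoproterozoic (900 Myr).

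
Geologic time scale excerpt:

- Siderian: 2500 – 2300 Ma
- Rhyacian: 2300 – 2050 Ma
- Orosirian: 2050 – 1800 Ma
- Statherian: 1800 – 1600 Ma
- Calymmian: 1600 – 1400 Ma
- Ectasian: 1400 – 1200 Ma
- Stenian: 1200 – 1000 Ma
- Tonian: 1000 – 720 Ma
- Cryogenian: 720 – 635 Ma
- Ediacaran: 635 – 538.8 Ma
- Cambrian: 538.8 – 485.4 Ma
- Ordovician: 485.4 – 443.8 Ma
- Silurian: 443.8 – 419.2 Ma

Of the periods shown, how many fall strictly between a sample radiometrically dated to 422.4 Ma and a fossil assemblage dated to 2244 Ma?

10

The older date is 2244 Ma and the younger is 422.4 Ma.
Periods with start < 2244 and end > 422.4 Ma: Orosirian (2050–1800), Statherian (1800–1600), Calymmian (1600–1400), Ectasian (1400–1200), Stenian (1200–1000), Tonian (1000–720), Cryogenian (720–635), Ediacaran (635–538.8), Cambrian (538.8–485.4), Ordovician (485.4–443.8).
That is 10 complete periods.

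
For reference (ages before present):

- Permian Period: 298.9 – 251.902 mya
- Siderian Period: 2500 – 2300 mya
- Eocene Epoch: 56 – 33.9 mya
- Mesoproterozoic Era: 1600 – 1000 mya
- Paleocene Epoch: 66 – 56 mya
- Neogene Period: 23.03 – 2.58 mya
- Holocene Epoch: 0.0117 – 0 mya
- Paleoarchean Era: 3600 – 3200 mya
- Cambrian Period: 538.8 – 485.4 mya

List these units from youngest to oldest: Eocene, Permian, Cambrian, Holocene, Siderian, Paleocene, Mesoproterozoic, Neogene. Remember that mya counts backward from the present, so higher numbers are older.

Holocene, Neogene, Eocene, Paleocene, Permian, Cambrian, Mesoproterozoic, Siderian

Sorting by start age (ascending Ma, since larger Ma = older): Holocene began 0.0117, Neogene began 23.03, Eocene began 56, Paleocene began 66, Permian began 298.9, Cambrian began 538.8, Mesoproterozoic began 1600, Siderian began 2500.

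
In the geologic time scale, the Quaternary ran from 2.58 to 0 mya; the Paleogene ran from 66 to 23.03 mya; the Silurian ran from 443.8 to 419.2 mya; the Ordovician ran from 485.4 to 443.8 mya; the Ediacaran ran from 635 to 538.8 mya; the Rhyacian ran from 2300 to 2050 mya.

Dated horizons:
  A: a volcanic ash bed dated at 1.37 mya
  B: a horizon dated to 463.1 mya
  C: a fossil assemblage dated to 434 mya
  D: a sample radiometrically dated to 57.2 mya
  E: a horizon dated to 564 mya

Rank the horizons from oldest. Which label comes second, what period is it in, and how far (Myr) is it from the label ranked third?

B, in the Ordovician; 29.1 million years to C

Sorted oldest-first by Ma: E (564), B (463.1), C (434), D (57.2), A (1.37).
The second oldest is B at 463.1 Ma, which lies in 485.4–443.8 Ma: the Ordovician.
The third oldest is C at 434 Ma; separation = |463.1 − 434| = 29.1 Myr.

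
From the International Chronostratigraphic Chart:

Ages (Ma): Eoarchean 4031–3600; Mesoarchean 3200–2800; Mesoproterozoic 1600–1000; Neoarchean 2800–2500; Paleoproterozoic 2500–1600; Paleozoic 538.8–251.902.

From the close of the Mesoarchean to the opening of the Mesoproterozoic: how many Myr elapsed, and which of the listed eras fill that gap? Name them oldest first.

End of Mesoarchean = 2800 Ma; start of Mesoproterozoic = 1600 Ma.
Gap = 2800 − 1600 = 1200 Myr.
Eras wholly inside 2800–1600 Ma: Neoarchean (2800–2500), Paleoproterozoic (2500–1600).

1200 million years; Neoarchean, Paleoproterozoic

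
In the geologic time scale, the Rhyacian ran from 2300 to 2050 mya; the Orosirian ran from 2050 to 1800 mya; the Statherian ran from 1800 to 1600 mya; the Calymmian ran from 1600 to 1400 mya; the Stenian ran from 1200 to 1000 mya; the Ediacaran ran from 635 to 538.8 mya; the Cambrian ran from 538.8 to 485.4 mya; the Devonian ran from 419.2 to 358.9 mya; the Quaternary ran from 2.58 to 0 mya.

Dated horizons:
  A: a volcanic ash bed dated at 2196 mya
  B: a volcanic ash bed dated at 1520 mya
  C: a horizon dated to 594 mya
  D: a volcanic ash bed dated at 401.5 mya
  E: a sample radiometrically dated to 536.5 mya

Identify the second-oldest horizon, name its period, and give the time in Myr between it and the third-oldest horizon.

B, in the Calymmian; 926 million years to C

Sorted oldest-first by Ma: A (2196), B (1520), C (594), E (536.5), D (401.5).
The second oldest is B at 1520 Ma, which lies in 1600–1400 Ma: the Calymmian.
The third oldest is C at 594 Ma; separation = |1520 − 594| = 926 Myr.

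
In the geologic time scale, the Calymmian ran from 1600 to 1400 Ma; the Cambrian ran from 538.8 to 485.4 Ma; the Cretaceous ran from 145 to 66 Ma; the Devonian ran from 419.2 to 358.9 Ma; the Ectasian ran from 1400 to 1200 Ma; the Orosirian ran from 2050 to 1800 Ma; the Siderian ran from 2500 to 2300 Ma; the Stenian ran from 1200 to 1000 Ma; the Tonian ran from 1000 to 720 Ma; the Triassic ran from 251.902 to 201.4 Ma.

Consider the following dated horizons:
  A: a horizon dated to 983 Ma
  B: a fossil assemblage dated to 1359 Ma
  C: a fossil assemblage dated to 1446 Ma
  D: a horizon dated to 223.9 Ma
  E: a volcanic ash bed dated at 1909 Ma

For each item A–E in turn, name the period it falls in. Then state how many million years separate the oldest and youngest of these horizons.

A — Tonian; B — Ectasian; C — Calymmian; D — Triassic; E — Orosirian; span 1685.1 million years

A: 983 Ma lies in 1000–720 Ma, so Tonian.
B: 1359 Ma lies in 1400–1200 Ma, so Ectasian.
C: 1446 Ma lies in 1600–1400 Ma, so Calymmian.
D: 223.9 Ma lies in 251.902–201.4 Ma, so Triassic.
E: 1909 Ma lies in 2050–1800 Ma, so Orosirian.
Oldest = 1909 Ma, youngest = 223.9 Ma → span 1685.1 Myr.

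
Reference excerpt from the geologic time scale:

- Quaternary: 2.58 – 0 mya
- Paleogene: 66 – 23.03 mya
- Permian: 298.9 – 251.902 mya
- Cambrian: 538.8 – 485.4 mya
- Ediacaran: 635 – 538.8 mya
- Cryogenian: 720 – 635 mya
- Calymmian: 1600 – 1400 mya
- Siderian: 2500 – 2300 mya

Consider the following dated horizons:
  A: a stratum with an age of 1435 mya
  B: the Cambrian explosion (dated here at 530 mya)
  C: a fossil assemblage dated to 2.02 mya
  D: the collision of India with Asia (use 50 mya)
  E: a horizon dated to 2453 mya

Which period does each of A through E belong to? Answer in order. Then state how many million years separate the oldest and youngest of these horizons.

A — Calymmian; B — Cambrian; C — Quaternary; D — Paleogene; E — Siderian; span 2450.98 million years

A: 1435 Ma lies in 1600–1400 Ma, so Calymmian.
B: 530 Ma lies in 538.8–485.4 Ma, so Cambrian.
C: 2.02 Ma lies in 2.58–0 Ma, so Quaternary.
D: 50 Ma lies in 66–23.03 Ma, so Paleogene.
E: 2453 Ma lies in 2500–2300 Ma, so Siderian.
Oldest = 2453 Ma, youngest = 2.02 Ma → span 2450.98 Myr.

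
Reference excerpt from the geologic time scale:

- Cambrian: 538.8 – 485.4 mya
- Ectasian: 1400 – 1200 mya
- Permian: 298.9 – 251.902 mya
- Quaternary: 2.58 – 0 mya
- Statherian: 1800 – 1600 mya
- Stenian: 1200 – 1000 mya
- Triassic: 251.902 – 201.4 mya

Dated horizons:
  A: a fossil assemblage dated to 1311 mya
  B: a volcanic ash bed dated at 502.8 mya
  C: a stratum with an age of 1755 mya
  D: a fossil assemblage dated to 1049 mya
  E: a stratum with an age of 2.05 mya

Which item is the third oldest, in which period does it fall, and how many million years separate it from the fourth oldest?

D, in the Stenian; 546.2 million years to B

Larger Ma means older, so oldest first: C 1755 > A 1311 > D 1049 > B 502.8 > E 2.05.
Counting 3 along gives D (1049 Ma); the excerpt puts that inside the Stenian, 1200–1000 Ma.
Next in line is B (502.8 Ma), and 1049 − 502.8 = 546.2 Myr.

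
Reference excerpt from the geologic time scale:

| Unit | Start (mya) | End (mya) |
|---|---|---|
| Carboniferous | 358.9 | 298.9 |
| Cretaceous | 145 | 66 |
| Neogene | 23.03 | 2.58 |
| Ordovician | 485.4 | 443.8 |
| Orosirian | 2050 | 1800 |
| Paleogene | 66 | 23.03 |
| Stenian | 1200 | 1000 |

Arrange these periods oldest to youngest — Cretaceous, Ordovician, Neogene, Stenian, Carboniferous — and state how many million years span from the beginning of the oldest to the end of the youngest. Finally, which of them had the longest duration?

Start ages (Ma): Stenian 1200, Ordovician 485.4, Carboniferous 358.9, Cretaceous 145, Neogene 23.03.
Ordered oldest to youngest: Stenian, Ordovician, Carboniferous, Cretaceous, Neogene.
Span = 1200 − 2.58 = 1197.42 Myr.
Durations: Carboniferous 60, Ordovician 41.6, Cretaceous 79, Neogene 20.45, Stenian 200 → longest is Stenian (200 Myr).

Stenian, Ordovician, Carboniferous, Cretaceous, Neogene; total span 1197.42 Myr; longest is Stenian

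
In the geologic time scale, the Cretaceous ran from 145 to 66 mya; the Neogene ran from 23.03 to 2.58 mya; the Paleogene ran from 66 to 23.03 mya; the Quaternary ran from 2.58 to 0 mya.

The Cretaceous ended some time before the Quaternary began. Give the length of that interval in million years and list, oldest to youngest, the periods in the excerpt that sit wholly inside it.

63.42 million years; Paleogene, Neogene

End of Cretaceous = 66 Ma; start of Quaternary = 2.58 Ma.
Gap = 66 − 2.58 = 63.42 Myr.
Periods wholly inside 66–2.58 Ma: Paleogene (66–23.03), Neogene (23.03–2.58).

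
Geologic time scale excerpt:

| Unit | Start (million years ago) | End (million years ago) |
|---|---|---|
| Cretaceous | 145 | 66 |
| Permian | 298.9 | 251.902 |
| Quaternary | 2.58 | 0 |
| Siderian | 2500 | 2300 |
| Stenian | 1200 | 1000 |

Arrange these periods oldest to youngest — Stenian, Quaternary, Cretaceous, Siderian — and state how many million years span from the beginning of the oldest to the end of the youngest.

Start ages (Ma): Siderian 2500, Stenian 1200, Cretaceous 145, Quaternary 2.58.
Ordered oldest to youngest: Siderian, Stenian, Cretaceous, Quaternary.
Span = 2500 − 0 = 2500 Myr.

Siderian, Stenian, Cretaceous, Quaternary; total span 2500 Myr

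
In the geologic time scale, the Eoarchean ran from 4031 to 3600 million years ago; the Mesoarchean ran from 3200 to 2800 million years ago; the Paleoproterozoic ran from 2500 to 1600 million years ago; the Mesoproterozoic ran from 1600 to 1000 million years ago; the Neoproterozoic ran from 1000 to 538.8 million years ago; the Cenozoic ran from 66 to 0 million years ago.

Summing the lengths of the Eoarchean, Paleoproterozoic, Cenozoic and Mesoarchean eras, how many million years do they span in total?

1797 million years

Duration is start − end for each: (4031 − 3600) + (2500 − 1600) + (66 − 0) + (3200 − 2800).
That is 431 + 900 + 66 + 400, which totals 1797 million years.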